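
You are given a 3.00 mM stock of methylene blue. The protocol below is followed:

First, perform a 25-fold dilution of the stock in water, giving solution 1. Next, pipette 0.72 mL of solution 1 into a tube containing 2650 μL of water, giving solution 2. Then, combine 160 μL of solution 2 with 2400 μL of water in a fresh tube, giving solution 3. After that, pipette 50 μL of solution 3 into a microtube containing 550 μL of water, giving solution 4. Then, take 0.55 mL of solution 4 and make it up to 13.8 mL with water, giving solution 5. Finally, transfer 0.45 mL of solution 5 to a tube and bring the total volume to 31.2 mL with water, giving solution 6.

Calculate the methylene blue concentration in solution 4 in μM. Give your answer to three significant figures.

Step 1: 25-fold → factor 25
Step 2: 0.72 mL + 2650 μL = 3.37 mL total → factor 3.37/0.72 = 4.6806
Step 3: 160 μL + 2400 μL = 2560 μL total → factor 2560/160 = 16
Step 4: 50 μL + 550 μL = 600 μL total → factor 600/50 = 12
Dilution factor through solution 4 = 25 × 4.6806 × 16 × 12 = 22467
[solution 4] = 3.00 mM / 22467 = 0.0001335 mM = 0.134 μM

0.134 μM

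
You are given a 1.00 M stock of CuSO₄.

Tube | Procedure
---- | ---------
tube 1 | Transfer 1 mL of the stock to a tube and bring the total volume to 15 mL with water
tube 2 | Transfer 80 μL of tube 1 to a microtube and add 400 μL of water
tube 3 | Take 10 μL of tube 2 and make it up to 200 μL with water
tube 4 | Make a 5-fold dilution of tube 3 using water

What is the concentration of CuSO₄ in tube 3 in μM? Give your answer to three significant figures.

556 μM

Step 1: 1 mL brought to 15 mL → factor 15/1 = 15
Step 2: 80 μL + 400 μL = 480 μL total → factor 480/80 = 6
Step 3: 10 μL brought to 200 μL → factor 200/10 = 20
Dilution factor through tube 3 = 15 × 6 × 20 = 1800
[tube 3] = 1.00 M / 1800 = 0.0005556 M = 556 μM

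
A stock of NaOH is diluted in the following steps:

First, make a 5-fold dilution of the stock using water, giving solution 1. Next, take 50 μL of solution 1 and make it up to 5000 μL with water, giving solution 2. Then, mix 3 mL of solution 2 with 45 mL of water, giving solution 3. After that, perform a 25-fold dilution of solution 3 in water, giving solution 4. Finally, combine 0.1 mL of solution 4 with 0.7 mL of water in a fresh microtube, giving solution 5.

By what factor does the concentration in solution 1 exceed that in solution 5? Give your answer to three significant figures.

Step 1: 5-fold → factor 5
Step 2: 50 μL brought to 5000 μL → factor 5000/50 = 100
Step 3: 3 mL + 45 mL = 48 mL total → factor 48/3 = 16
Step 4: 25-fold → factor 25
Step 5: 0.1 mL + 0.7 mL = 0.8 mL total → factor 0.8/0.1 = 8
Dilution factor to solution 1 = 5; to solution 5 = 1.6 × 10^6
[solution 1]/[solution 5] = (factor to solution 5)/(factor to solution 1) = 1.6 × 10^6/5 = 3.20 × 10^5

3.20 × 10^5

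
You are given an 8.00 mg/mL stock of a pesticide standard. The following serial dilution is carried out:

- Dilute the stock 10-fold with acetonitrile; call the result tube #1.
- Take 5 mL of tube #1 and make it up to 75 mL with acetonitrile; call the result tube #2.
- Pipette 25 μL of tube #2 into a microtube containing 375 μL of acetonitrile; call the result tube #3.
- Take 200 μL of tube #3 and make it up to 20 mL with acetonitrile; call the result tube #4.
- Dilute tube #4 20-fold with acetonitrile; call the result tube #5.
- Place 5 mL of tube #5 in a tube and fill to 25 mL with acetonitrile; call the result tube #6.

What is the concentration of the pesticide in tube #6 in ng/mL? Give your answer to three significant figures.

Step 1: 10-fold → factor 10
Step 2: 5 mL brought to 75 mL → factor 75/5 = 15
Step 3: 25 μL + 375 μL = 400 μL total → factor 400/25 = 16
Step 4: 200 μL brought to 20 mL → factor 20000/200 = 100
Step 5: 20-fold → factor 20
Step 6: 5 mL brought to 25 mL → factor 25/5 = 5
Overall dilution factor = 10 × 15 × 16 × 100 × 20 × 5 = 2.4 × 10^7
Final = 8.00 mg/mL / 2.4 × 10^7 = 3.333 × 10^-7 mg/mL = 0.333 ng/mL

0.333 ng/mL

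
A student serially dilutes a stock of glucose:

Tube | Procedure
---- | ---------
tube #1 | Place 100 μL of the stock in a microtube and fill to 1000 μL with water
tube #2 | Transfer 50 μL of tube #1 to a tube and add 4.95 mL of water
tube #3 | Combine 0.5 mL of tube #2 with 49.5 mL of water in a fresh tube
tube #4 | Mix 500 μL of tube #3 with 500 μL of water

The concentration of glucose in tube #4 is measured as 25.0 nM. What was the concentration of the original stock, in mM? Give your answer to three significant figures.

5.00 mM

Step 1: 100 μL brought to 1000 μL → factor 1000/100 = 10
Step 2: 50 μL + 4.95 mL = 5000 μL total → factor 5000/50 = 100
Step 3: 0.5 mL + 49.5 mL = 50 mL total → factor 50/0.5 = 100
Step 4: 500 μL + 500 μL = 1000 μL total → factor 1000/500 = 2
Overall dilution factor = 10 × 100 × 100 × 2 = 2 × 10^5
Stock = 25.0 nM × 2 × 10^5 = 5.000 × 10^6 nM = 5.00 mM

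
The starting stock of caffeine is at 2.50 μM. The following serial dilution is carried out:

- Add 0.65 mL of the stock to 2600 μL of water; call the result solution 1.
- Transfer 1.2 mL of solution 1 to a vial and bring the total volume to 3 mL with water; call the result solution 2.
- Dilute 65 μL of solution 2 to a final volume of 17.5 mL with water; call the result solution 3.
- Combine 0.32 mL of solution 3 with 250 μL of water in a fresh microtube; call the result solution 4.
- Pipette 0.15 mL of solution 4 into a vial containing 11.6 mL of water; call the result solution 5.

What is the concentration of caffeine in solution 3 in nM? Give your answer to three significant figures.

0.743 nM

Step 1: 0.65 mL + 2600 μL = 3.25 mL total → factor 3.25/0.65 = 5
Step 2: 1.2 mL brought to 3 mL → factor 3/1.2 = 2.5
Step 3: 65 μL brought to 17.5 mL → factor 17500/65 = 269.23
Dilution factor through solution 3 = 5 × 2.5 × 269.23 = 3365.4
[solution 3] = 2.50 μM / 3365.4 = 0.0007429 μM = 0.743 nM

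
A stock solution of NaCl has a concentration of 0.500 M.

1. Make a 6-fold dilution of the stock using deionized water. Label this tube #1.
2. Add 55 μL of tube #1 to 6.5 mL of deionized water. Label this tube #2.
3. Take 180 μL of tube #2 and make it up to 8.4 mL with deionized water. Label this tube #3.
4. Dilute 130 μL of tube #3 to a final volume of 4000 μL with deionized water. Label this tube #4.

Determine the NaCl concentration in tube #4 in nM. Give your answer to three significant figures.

487 nM

Step 1: 6-fold → factor 6
Step 2: 55 μL + 6.5 mL = 6555 μL total → factor 6555/55 = 119.18
Step 3: 180 μL brought to 8.4 mL → factor 8400/180 = 46.667
Step 4: 130 μL brought to 4000 μL → factor 4000/130 = 30.769
Overall dilution factor = 6 × 119.18 × 46.667 × 30.769 = 1.0268 × 10^6
Final = 0.500 M / 1.0268 × 10^6 = 4.870 × 10^-7 M = 487 nM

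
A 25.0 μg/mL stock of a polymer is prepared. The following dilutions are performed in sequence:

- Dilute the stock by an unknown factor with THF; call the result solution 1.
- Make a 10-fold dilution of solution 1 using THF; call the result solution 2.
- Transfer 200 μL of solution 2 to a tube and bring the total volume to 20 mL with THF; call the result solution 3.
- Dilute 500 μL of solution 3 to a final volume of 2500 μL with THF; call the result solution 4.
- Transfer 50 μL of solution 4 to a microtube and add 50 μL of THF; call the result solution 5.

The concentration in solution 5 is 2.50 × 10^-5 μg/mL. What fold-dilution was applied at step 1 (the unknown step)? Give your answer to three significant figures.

Step 1: unknown factor x
Step 2: 10-fold → factor 10
Step 3: 200 μL brought to 20 mL → factor 20000/200 = 100
Step 4: 500 μL brought to 2500 μL → factor 2500/500 = 5
Step 5: 50 μL + 50 μL = 100 μL total → factor 100/50 = 2
Product of known-step factors = 10000
Overall factor = 25.0 μg/mL / (2.50 × 10^-5 μg/mL) = 1 × 10^6
x = 1 × 10^6 / 10000 = 100

100-fold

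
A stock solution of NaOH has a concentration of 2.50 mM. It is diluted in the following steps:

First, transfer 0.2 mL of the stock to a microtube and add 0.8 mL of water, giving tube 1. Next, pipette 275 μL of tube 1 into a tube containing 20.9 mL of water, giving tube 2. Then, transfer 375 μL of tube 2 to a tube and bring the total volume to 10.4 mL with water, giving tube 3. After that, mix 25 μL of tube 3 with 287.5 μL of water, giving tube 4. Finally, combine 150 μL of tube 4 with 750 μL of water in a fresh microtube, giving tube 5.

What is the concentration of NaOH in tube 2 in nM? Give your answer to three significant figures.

Step 1: 0.2 mL + 0.8 mL = 1 mL total → factor 1/0.2 = 5
Step 2: 275 μL + 20.9 mL = 21175 μL total → factor 21175/275 = 77
Dilution factor through tube 2 = 5 × 77 = 385
[tube 2] = 2.50 mM / 385 = 0.006494 mM = 6.49 × 10^3 nM

6.49 × 10^3 nM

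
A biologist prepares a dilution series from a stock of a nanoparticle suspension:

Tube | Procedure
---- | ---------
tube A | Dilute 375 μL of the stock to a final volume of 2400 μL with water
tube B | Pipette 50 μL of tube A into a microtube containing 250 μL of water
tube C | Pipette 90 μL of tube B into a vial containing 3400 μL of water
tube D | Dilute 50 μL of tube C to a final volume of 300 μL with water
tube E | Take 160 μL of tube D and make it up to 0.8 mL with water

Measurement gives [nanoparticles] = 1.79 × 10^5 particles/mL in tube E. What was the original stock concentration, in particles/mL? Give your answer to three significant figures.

Step 1: 375 μL brought to 2400 μL → factor 2400/375 = 6.4
Step 2: 50 μL + 250 μL = 300 μL total → factor 300/50 = 6
Step 3: 90 μL + 3400 μL = 3490 μL total → factor 3490/90 = 38.778
Step 4: 50 μL brought to 300 μL → factor 300/50 = 6
Step 5: 160 μL brought to 0.8 mL → factor 800/160 = 5
Overall dilution factor = 6.4 × 6 × 38.778 × 6 × 5 = 44672
Stock = 1.79 × 10^5 particles/mL × 44672 = 8.00 × 10^9 particles/mL

8.00 × 10^9 particles/mL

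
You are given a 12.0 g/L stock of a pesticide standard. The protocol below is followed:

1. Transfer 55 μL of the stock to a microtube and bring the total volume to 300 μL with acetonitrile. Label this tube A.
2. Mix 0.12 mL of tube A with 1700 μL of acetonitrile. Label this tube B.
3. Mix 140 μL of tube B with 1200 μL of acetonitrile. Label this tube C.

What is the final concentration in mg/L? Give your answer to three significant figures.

15.2 mg/L

Step 1: 55 μL brought to 300 μL → factor 300/55 = 5.4545
Step 2: 0.12 mL + 1700 μL = 1.82 mL total → factor 1.82/0.12 = 15.167
Step 3: 140 μL + 1200 μL = 1340 μL total → factor 1340/140 = 9.5714
Overall dilution factor = 5.4545 × 15.167 × 9.5714 = 791.82
Final = 12.0 g/L / 791.82 = 0.01515 g/L = 15.2 mg/L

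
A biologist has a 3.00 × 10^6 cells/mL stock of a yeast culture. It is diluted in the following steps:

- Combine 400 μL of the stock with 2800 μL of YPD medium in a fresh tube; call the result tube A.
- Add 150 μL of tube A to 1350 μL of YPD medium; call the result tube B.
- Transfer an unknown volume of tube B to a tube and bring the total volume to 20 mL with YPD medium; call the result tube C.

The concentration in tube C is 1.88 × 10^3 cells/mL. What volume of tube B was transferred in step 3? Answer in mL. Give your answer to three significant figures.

1.00 mL

Step 1: 400 μL + 2800 μL = 3200 μL total → factor 3200/400 = 8
Step 2: 150 μL + 1350 μL = 1500 μL total → factor 1500/150 = 10
Step 3: v brought to 20 mL → factor = 20 mL/v
Product of known-step factors = 80
Overall factor = 3.00 × 10^6 cells/mL / (1.88 × 10^3 cells/mL) = 1595.7
Step-3 factor = 1595.7 / 80 = 19.947
v = 20 mL / 19.947 = 1.00 mL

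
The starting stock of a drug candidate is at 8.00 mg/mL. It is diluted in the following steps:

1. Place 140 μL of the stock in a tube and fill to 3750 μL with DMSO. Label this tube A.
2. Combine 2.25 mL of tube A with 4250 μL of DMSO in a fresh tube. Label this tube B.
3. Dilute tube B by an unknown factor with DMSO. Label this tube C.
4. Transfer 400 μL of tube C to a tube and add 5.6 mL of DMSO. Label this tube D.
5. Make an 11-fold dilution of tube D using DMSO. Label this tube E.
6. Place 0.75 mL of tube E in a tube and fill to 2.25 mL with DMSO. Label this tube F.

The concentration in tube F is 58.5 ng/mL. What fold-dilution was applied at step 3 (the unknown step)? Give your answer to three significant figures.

Step 1: 140 μL brought to 3750 μL → factor 3750/140 = 26.786
Step 2: 2.25 mL + 4250 μL = 6.5 mL total → factor 6.5/2.25 = 2.8889
Step 3: unknown factor x
Step 4: 400 μL + 5.6 mL = 6000 μL total → factor 6000/400 = 15
Step 5: 11-fold → factor 11
Step 6: 0.75 mL brought to 2.25 mL → factor 2.25/0.75 = 3
Product of known-step factors = 38304
Overall factor = 8.00 mg/mL / (58.5 ng/mL) = 1.3675 × 10^5
x = 1.3675 × 10^5 / 38304 = 3.57

3.57-fold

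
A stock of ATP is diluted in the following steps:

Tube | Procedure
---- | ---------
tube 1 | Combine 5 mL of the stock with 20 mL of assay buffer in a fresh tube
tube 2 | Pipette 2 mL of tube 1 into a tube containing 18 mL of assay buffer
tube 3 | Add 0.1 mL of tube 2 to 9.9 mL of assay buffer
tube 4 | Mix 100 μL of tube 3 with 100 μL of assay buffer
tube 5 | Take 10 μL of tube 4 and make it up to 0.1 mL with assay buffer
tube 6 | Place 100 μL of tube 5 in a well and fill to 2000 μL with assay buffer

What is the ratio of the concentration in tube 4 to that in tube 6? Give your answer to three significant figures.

Step 1: 5 mL + 20 mL = 25 mL total → factor 25/5 = 5
Step 2: 2 mL + 18 mL = 20 mL total → factor 20/2 = 10
Step 3: 0.1 mL + 9.9 mL = 10 mL total → factor 10/0.1 = 100
Step 4: 100 μL + 100 μL = 200 μL total → factor 200/100 = 2
Step 5: 10 μL brought to 0.1 mL → factor 100/10 = 10
Step 6: 100 μL brought to 2000 μL → factor 2000/100 = 20
Dilution factor to tube 4 = 10000; to tube 6 = 2 × 10^6
[tube 4]/[tube 6] = (factor to tube 6)/(factor to tube 4) = 2 × 10^6/10000 = 200

200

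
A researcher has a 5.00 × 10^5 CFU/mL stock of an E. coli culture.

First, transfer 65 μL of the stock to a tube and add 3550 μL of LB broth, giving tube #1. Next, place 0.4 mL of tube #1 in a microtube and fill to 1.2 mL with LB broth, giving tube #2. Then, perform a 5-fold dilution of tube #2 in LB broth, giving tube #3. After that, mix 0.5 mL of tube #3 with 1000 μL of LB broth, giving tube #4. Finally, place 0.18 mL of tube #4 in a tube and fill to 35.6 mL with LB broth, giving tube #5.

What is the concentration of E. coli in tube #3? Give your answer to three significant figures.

Step 1: 65 μL + 3550 μL = 3615 μL total → factor 3615/65 = 55.615
Step 2: 0.4 mL brought to 1.2 mL → factor 1.2/0.4 = 3
Step 3: 5-fold → factor 5
Dilution factor through tube #3 = 55.615 × 3 × 5 = 834.23
[tube #3] = 5.00 × 10^5 CFU/mL / 834.23 = 599 CFU/mL

599 CFU/mL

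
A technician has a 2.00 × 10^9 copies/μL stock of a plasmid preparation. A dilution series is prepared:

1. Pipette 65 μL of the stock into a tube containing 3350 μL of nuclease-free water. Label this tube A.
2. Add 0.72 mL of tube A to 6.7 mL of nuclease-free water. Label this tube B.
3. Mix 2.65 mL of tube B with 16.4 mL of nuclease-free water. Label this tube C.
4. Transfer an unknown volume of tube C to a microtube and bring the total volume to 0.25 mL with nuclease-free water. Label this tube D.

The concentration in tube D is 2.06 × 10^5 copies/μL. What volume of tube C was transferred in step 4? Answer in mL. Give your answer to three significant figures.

Step 1: 65 μL + 3350 μL = 3415 μL total → factor 3415/65 = 52.538
Step 2: 0.72 mL + 6.7 mL = 7.42 mL total → factor 7.42/0.72 = 10.306
Step 3: 2.65 mL + 16.4 mL = 19.05 mL total → factor 19.05/2.65 = 7.1887
Step 4: v brought to 0.25 mL → factor = 0.25 mL/v
Product of known-step factors = 3892.2
Overall factor = 2.00 × 10^9 copies/μL / (2.06 × 10^5 copies/μL) = 9708.7
Step-4 factor = 9708.7 / 3892.2 = 2.4944
v = 0.25 mL / 2.4944 = 0.100 mL

0.100 mL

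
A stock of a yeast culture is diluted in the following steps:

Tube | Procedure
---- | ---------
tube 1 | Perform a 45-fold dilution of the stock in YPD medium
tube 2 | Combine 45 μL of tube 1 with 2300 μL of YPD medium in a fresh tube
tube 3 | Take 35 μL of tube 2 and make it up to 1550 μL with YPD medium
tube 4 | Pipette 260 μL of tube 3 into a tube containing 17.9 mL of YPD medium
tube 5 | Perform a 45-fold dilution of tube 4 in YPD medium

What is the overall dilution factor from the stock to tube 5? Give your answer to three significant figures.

Step 1: 45-fold → factor 45
Step 2: 45 μL + 2300 μL = 2345 μL total → factor 2345/45 = 52.111
Step 3: 35 μL brought to 1550 μL → factor 1550/35 = 44.286
Step 4: 260 μL + 17.9 mL = 18160 μL total → factor 18160/260 = 69.846
Step 5: 45-fold → factor 45
Overall dilution factor = 45 × 52.111 × 44.286 × 69.846 × 45 = 3.2641 × 10^8

3.26 × 10^8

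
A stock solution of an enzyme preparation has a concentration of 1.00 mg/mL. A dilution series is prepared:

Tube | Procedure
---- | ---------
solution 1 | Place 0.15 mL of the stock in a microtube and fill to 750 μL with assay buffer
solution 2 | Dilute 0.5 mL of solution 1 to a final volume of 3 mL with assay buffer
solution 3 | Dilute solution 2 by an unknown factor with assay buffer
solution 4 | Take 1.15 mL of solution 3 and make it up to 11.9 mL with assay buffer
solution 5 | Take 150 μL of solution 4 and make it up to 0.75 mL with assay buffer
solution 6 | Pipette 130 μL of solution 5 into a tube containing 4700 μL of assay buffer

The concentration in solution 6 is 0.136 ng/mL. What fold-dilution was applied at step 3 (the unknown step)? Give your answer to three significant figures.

128-fold

Step 1: 0.15 mL brought to 750 μL → factor 0.75/0.15 = 5
Step 2: 0.5 mL brought to 3 mL → factor 3/0.5 = 6
Step 3: unknown factor x
Step 4: 1.15 mL brought to 11.9 mL → factor 11.9/1.15 = 10.348
Step 5: 150 μL brought to 0.75 mL → factor 750/150 = 5
Step 6: 130 μL + 4700 μL = 4830 μL total → factor 4830/130 = 37.154
Product of known-step factors = 57669
Overall factor = 1.00 mg/mL / (0.136 ng/mL) = 7.3529 × 10^6
x = 7.3529 × 10^6 / 57669 = 128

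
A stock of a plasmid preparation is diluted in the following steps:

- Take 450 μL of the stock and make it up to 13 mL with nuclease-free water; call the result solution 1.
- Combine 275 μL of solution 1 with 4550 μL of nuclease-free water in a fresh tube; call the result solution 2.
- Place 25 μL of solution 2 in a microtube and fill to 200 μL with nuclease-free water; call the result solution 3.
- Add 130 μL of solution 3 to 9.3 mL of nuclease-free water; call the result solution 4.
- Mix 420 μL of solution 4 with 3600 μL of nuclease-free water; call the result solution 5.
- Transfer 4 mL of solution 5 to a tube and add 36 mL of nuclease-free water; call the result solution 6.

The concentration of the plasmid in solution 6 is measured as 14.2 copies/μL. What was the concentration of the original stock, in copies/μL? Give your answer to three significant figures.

Step 1: 450 μL brought to 13 mL → factor 13000/450 = 28.889
Step 2: 275 μL + 4550 μL = 4825 μL total → factor 4825/275 = 17.545
Step 3: 25 μL brought to 200 μL → factor 200/25 = 8
Step 4: 130 μL + 9.3 mL = 9430 μL total → factor 9430/130 = 72.538
Step 5: 420 μL + 3600 μL = 4020 μL total → factor 4020/420 = 9.5714
Step 6: 4 mL + 36 mL = 40 mL total → factor 40/4 = 10
Overall dilution factor = 28.889 × 17.545 × 8 × 72.538 × 9.5714 × 10 = 2.8153 × 10^7
Stock = 14.2 copies/μL × 2.8153 × 10^7 = 4.00 × 10^8 copies/μL

4.00 × 10^8 copies/μL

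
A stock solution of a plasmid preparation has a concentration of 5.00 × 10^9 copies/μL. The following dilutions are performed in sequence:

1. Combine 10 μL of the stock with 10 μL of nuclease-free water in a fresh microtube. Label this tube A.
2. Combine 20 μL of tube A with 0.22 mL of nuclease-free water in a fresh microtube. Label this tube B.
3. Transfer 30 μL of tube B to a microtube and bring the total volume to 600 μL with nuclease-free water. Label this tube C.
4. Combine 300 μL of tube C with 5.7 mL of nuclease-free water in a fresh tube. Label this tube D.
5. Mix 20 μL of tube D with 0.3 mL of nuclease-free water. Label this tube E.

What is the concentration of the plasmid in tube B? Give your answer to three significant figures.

Step 1: 10 μL + 10 μL = 20 μL total → factor 20/10 = 2
Step 2: 20 μL + 0.22 mL = 240 μL total → factor 240/20 = 12
Dilution factor through tube B = 2 × 12 = 24
[tube B] = 5.00 × 10^9 copies/μL / 24 = 2.08 × 10^8 copies/μL

2.08 × 10^8 copies/μL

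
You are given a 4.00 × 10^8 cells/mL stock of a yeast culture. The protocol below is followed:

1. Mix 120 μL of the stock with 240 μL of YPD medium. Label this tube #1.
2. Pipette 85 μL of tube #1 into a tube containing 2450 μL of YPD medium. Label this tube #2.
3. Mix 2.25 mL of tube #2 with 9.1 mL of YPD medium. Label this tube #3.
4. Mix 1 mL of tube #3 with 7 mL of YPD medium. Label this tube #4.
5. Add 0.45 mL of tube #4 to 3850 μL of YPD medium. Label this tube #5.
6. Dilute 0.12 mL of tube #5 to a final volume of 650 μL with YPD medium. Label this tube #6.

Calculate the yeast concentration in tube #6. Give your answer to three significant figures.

2.14 × 10^3 cells/mL

Step 1: 120 μL + 240 μL = 360 μL total → factor 360/120 = 3
Step 2: 85 μL + 2450 μL = 2535 μL total → factor 2535/85 = 29.824
Step 3: 2.25 mL + 9.1 mL = 11.35 mL total → factor 11.35/2.25 = 5.0444
Step 4: 1 mL + 7 mL = 8 mL total → factor 8/1 = 8
Step 5: 0.45 mL + 3850 μL = 4.3 mL total → factor 4.3/0.45 = 9.5556
Step 6: 0.12 mL brought to 650 μL → factor 0.65/0.12 = 5.4167
Dilution factor through tube #6 = 3 × 29.824 × 5.0444 × 8 × 9.5556 × 5.4167 = 1.8688 × 10^5
[tube #6] = 4.00 × 10^8 cells/mL / 1.8688 × 10^5 = 2.14 × 10^3 cells/mL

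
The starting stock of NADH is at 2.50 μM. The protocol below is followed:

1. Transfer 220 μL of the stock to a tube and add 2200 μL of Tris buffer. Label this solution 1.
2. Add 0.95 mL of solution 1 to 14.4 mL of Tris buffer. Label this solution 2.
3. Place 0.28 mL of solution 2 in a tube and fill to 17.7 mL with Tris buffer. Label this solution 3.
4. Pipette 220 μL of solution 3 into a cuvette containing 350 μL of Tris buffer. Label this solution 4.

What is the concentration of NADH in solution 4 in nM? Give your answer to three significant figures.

0.0859 nM

Step 1: 220 μL + 2200 μL = 2420 μL total → factor 2420/220 = 11
Step 2: 0.95 mL + 14.4 mL = 15.35 mL total → factor 15.35/0.95 = 16.158
Step 3: 0.28 mL brought to 17.7 mL → factor 17.7/0.28 = 63.214
Step 4: 220 μL + 350 μL = 570 μL total → factor 570/220 = 2.5909
Overall dilution factor = 11 × 16.158 × 63.214 × 2.5909 = 29110
Final = 2.50 μM / 29110 = 8.588 × 10^-5 μM = 0.0859 nM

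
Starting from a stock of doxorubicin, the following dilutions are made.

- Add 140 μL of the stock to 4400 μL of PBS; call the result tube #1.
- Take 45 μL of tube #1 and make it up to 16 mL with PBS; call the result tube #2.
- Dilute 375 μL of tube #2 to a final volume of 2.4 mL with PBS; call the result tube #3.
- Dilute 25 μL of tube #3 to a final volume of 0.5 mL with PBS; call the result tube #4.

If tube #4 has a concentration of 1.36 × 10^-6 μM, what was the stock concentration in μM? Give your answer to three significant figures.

Step 1: 140 μL + 4400 μL = 4540 μL total → factor 4540/140 = 32.429
Step 2: 45 μL brought to 16 mL → factor 16000/45 = 355.56
Step 3: 375 μL brought to 2.4 mL → factor 2400/375 = 6.4
Step 4: 25 μL brought to 0.5 mL → factor 500/25 = 20
Overall dilution factor = 32.429 × 355.56 × 6.4 × 20 = 1.4759 × 10^6
Stock = 1.36 × 10^-6 μM × 1.4759 × 10^6 = 2.01 μM

2.01 μM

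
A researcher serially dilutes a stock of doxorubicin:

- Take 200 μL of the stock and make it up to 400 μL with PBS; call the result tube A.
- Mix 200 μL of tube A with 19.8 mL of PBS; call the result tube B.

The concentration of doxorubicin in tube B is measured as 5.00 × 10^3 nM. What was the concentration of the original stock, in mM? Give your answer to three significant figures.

1.00 mM

Step 1: 200 μL brought to 400 μL → factor 400/200 = 2
Step 2: 200 μL + 19.8 mL = 20000 μL total → factor 20000/200 = 100
Overall dilution factor = 2 × 100 = 200
Stock = 5.00 × 10^3 nM × 200 = 1.000 × 10^6 nM = 1.00 mM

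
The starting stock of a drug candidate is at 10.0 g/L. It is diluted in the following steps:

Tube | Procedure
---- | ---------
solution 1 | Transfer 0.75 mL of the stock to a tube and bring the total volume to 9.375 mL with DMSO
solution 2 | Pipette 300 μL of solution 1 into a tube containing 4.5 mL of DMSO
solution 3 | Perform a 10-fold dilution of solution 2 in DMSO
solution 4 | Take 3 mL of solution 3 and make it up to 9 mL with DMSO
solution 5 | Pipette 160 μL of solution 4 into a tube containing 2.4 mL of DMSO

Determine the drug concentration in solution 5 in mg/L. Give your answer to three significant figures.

0.104 mg/L

Step 1: 0.75 mL brought to 9.375 mL → factor 9.375/0.75 = 12.5
Step 2: 300 μL + 4.5 mL = 4800 μL total → factor 4800/300 = 16
Step 3: 10-fold → factor 10
Step 4: 3 mL brought to 9 mL → factor 9/3 = 3
Step 5: 160 μL + 2.4 mL = 2560 μL total → factor 2560/160 = 16
Overall dilution factor = 12.5 × 16 × 10 × 3 × 16 = 96000
Final = 10.0 g/L / 96000 = 0.0001042 g/L = 0.104 mg/L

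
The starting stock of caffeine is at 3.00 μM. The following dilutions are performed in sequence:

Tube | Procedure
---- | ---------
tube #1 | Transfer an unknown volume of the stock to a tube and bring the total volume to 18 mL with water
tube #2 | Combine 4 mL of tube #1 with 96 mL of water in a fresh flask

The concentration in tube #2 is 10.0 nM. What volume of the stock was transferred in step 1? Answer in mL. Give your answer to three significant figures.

Step 1: v brought to 18 mL → factor = 18 mL/v
Step 2: 4 mL + 96 mL = 100 mL total → factor 100/4 = 25
Product of known-step factors = 25
Overall factor = 3.00 μM / (10.0 nM) = 300
Step-1 factor = 300 / 25 = 12
v = 18 mL / 12 = 1.50 mL

1.50 mL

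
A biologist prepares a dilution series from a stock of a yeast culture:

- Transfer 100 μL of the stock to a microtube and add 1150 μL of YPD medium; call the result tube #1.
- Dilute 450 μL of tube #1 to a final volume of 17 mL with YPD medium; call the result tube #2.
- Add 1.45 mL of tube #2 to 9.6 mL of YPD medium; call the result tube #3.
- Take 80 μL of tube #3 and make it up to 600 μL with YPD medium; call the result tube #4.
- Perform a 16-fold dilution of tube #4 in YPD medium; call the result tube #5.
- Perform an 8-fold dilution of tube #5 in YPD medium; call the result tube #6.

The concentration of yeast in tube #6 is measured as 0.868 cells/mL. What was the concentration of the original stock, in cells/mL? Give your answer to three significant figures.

Step 1: 100 μL + 1150 μL = 1250 μL total → factor 1250/100 = 12.5
Step 2: 450 μL brought to 17 mL → factor 17000/450 = 37.778
Step 3: 1.45 mL + 9.6 mL = 11.05 mL total → factor 11.05/1.45 = 7.6207
Step 4: 80 μL brought to 600 μL → factor 600/80 = 7.5
Step 5: 16-fold → factor 16
Step 6: 8-fold → factor 8
Overall dilution factor = 12.5 × 37.778 × 7.6207 × 7.5 × 16 × 8 = 3.4547 × 10^6
Stock = 0.868 cells/mL × 3.4547 × 10^6 = 3.00 × 10^6 cells/mL

3.00 × 10^6 cells/mL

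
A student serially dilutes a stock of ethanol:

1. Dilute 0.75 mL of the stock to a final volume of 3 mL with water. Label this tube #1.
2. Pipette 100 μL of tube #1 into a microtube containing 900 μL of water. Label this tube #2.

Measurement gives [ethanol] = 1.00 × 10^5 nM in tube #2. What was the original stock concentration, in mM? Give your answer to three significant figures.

4.00 mM

Step 1: 0.75 mL brought to 3 mL → factor 3/0.75 = 4
Step 2: 100 μL + 900 μL = 1000 μL total → factor 1000/100 = 10
Overall dilution factor = 4 × 10 = 40
Stock = 1.00 × 10^5 nM × 40 = 4.000 × 10^6 nM = 4.00 mM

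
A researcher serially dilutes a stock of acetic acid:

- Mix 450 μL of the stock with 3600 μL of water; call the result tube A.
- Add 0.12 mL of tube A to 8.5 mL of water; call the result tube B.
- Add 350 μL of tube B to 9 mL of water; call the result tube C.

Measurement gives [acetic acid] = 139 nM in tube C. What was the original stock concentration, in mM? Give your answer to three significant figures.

2.40 mM

Step 1: 450 μL + 3600 μL = 4050 μL total → factor 4050/450 = 9
Step 2: 0.12 mL + 8.5 mL = 8.62 mL total → factor 8.62/0.12 = 71.833
Step 3: 350 μL + 9 mL = 9350 μL total → factor 9350/350 = 26.714
Overall dilution factor = 9 × 71.833 × 26.714 = 17271
Stock = 139 nM × 17271 = 2.401 × 10^6 nM = 2.40 mM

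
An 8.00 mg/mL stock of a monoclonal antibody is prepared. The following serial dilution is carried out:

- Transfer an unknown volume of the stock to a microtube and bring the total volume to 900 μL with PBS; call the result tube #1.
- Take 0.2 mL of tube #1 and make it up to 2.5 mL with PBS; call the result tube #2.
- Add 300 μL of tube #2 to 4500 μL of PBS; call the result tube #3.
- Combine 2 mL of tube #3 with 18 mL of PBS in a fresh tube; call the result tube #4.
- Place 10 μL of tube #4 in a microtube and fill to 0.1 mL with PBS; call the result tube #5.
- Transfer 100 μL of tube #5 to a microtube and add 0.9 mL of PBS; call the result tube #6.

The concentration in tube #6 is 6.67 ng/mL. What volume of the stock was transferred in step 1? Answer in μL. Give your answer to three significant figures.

150 μL

Step 1: v brought to 900 μL → factor = 900 μL/v
Step 2: 0.2 mL brought to 2.5 mL → factor 2.5/0.2 = 12.5
Step 3: 300 μL + 4500 μL = 4800 μL total → factor 4800/300 = 16
Step 4: 2 mL + 18 mL = 20 mL total → factor 20/2 = 10
Step 5: 10 μL brought to 0.1 mL → factor 100/10 = 10
Step 6: 100 μL + 0.9 mL = 1000 μL total → factor 1000/100 = 10
Product of known-step factors = 2 × 10^5
Overall factor = 8.00 mg/mL / (6.67 ng/mL) = 1.1994 × 10^6
Step-1 factor = 1.1994 × 10^6 / 2 × 10^5 = 5.997
v = 900 μL / 5.997 = 150 μL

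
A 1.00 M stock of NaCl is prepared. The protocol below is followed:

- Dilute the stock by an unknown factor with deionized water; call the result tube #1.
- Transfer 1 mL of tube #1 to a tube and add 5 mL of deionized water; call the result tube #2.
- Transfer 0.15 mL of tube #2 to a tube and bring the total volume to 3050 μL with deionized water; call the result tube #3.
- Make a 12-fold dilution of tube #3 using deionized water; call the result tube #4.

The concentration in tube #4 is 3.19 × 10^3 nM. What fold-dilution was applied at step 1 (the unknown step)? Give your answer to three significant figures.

214-fold

Step 1: unknown factor x
Step 2: 1 mL + 5 mL = 6 mL total → factor 6/1 = 6
Step 3: 0.15 mL brought to 3050 μL → factor 3.05/0.15 = 20.333
Step 4: 12-fold → factor 12
Product of known-step factors = 1464
Overall factor = 1.00 M / (3.19 × 10^3 nM) = 3.1348 × 10^5
x = 3.1348 × 10^5 / 1464 = 214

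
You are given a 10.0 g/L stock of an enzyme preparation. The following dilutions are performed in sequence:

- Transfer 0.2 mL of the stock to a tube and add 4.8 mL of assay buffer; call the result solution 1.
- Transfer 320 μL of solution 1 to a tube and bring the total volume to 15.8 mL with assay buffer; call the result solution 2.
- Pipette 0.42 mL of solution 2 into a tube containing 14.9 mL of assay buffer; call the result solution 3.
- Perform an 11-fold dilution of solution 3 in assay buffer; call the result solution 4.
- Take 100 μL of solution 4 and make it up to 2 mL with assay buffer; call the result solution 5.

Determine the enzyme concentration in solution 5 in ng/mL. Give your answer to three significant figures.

1.01 ng/mL

Step 1: 0.2 mL + 4.8 mL = 5 mL total → factor 5/0.2 = 25
Step 2: 320 μL brought to 15.8 mL → factor 15800/320 = 49.375
Step 3: 0.42 mL + 14.9 mL = 15.32 mL total → factor 15.32/0.42 = 36.476
Step 4: 11-fold → factor 11
Step 5: 100 μL brought to 2 mL → factor 2000/100 = 20
Overall dilution factor = 25 × 49.375 × 36.476 × 11 × 20 = 9.9056 × 10^6
Final = 10.0 g/L / 9.9056 × 10^6 = 1.010 × 10^-6 g/L = 1.01 ng/mL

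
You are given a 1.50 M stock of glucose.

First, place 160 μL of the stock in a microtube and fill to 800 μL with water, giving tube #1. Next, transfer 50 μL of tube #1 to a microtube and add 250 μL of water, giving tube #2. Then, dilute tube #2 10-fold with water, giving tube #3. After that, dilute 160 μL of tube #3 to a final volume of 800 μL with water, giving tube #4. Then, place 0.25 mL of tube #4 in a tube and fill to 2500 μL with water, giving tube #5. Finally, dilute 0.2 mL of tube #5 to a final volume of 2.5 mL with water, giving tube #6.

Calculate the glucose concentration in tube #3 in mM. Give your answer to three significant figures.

5.00 mM

Step 1: 160 μL brought to 800 μL → factor 800/160 = 5
Step 2: 50 μL + 250 μL = 300 μL total → factor 300/50 = 6
Step 3: 10-fold → factor 10
Dilution factor through tube #3 = 5 × 6 × 10 = 300
[tube #3] = 1.50 M / 300 = 0.005000 M = 5.00 mM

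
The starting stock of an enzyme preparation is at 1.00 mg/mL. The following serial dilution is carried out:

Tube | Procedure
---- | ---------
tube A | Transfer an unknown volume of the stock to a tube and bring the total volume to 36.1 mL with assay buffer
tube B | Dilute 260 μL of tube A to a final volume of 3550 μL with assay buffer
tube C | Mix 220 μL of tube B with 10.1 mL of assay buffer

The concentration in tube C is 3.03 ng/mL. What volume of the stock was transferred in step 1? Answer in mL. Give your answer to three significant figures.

0.0701 mL

Step 1: v brought to 36.1 mL → factor = 36.1 mL/v
Step 2: 260 μL brought to 3550 μL → factor 3550/260 = 13.654
Step 3: 220 μL + 10.1 mL = 10320 μL total → factor 10320/220 = 46.909
Product of known-step factors = 640.49
Overall factor = 1.00 mg/mL / (3.03 ng/mL) = 3.3003 × 10^5
Step-1 factor = 3.3003 × 10^5 / 640.49 = 515.28
v = 36.1 mL / 515.28 = 0.0701 mL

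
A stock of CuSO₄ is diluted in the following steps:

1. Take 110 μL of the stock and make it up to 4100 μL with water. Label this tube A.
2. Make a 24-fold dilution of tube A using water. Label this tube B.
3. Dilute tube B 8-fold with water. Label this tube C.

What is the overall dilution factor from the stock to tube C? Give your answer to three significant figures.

7.16 × 10^3

Step 1: 110 μL brought to 4100 μL → factor 4100/110 = 37.273
Step 2: 24-fold → factor 24
Step 3: 8-fold → factor 8
Overall dilution factor = 37.273 × 24 × 8 = 7156.4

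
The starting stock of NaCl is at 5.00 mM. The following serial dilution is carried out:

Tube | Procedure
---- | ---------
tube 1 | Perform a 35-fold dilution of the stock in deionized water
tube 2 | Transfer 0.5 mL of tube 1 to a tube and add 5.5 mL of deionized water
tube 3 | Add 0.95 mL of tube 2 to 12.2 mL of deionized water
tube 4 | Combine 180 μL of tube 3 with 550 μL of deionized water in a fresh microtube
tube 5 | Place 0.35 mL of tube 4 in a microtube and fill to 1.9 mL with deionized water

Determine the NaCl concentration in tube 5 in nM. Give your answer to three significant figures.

Step 1: 35-fold → factor 35
Step 2: 0.5 mL + 5.5 mL = 6 mL total → factor 6/0.5 = 12
Step 3: 0.95 mL + 12.2 mL = 13.15 mL total → factor 13.15/0.95 = 13.842
Step 4: 180 μL + 550 μL = 730 μL total → factor 730/180 = 4.0556
Step 5: 0.35 mL brought to 1.9 mL → factor 1.9/0.35 = 5.4286
Overall dilution factor = 35 × 12 × 13.842 × 4.0556 × 5.4286 = 1.2799 × 10^5
Final = 5.00 mM / 1.2799 × 10^5 = 3.906 × 10^-5 mM = 39.1 nM

39.1 nM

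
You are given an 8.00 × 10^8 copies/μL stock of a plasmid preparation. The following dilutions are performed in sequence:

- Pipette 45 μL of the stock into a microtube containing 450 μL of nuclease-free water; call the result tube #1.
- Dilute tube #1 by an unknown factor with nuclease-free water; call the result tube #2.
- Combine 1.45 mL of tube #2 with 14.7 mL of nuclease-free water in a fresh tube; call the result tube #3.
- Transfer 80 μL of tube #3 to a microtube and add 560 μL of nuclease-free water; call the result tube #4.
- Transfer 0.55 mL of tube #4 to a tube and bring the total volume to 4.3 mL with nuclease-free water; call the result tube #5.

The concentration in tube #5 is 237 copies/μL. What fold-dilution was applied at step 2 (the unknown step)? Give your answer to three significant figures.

Step 1: 45 μL + 450 μL = 495 μL total → factor 495/45 = 11
Step 2: unknown factor x
Step 3: 1.45 mL + 14.7 mL = 16.15 mL total → factor 16.15/1.45 = 11.138
Step 4: 80 μL + 560 μL = 640 μL total → factor 640/80 = 8
Step 5: 0.55 mL brought to 4.3 mL → factor 4.3/0.55 = 7.8182
Product of known-step factors = 7662.9
Overall factor = 8.00 × 10^8 copies/μL / (237 copies/μL) = 3.3755 × 10^6
x = 3.3755 × 10^6 / 7662.9 = 441

441-fold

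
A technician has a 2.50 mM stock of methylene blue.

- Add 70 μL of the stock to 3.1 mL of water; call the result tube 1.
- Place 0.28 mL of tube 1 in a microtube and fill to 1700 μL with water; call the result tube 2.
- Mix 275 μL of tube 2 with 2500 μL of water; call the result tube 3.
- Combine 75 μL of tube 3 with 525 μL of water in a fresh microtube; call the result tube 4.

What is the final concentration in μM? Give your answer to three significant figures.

Step 1: 70 μL + 3.1 mL = 3170 μL total → factor 3170/70 = 45.286
Step 2: 0.28 mL brought to 1700 μL → factor 1.7/0.28 = 6.0714
Step 3: 275 μL + 2500 μL = 2775 μL total → factor 2775/275 = 10.091
Step 4: 75 μL + 525 μL = 600 μL total → factor 600/75 = 8
Overall dilution factor = 45.286 × 6.0714 × 10.091 × 8 = 22196
Final = 2.50 mM / 22196 = 0.0001126 mM = 0.113 μM

0.113 μM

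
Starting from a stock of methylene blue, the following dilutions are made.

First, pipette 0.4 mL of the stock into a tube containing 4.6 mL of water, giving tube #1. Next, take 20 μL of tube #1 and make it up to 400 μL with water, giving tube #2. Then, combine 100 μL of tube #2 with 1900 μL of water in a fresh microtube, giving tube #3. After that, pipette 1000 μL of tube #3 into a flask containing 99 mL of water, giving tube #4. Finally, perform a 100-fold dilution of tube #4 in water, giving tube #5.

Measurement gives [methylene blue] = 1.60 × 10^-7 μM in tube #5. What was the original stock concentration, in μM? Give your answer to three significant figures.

8.00 μM

Step 1: 0.4 mL + 4.6 mL = 5 mL total → factor 5/0.4 = 12.5
Step 2: 20 μL brought to 400 μL → factor 400/20 = 20
Step 3: 100 μL + 1900 μL = 2000 μL total → factor 2000/100 = 20
Step 4: 1000 μL + 99 mL = 1 × 10^5 μL total → factor 1 × 10^5/1000 = 100
Step 5: 100-fold → factor 100
Overall dilution factor = 12.5 × 20 × 20 × 100 × 100 = 5 × 10^7
Stock = 1.60 × 10^-7 μM × 5 × 10^7 = 8.00 μM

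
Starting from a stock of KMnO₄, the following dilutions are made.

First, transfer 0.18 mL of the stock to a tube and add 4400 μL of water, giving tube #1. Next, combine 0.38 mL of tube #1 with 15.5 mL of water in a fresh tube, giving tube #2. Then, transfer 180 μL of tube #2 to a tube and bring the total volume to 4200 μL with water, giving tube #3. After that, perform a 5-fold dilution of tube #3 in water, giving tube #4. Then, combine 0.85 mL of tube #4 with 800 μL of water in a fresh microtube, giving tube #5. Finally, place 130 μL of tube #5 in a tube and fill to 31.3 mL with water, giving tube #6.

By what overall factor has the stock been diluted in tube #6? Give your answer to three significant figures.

5.80 × 10^7

Step 1: 0.18 mL + 4400 μL = 4.58 mL total → factor 4.58/0.18 = 25.444
Step 2: 0.38 mL + 15.5 mL = 15.88 mL total → factor 15.88/0.38 = 41.789
Step 3: 180 μL brought to 4200 μL → factor 4200/180 = 23.333
Step 4: 5-fold → factor 5
Step 5: 0.85 mL + 800 μL = 1.65 mL total → factor 1.65/0.85 = 1.9412
Step 6: 130 μL brought to 31.3 mL → factor 31300/130 = 240.77
Overall dilution factor = 25.444 × 41.789 × 23.333 × 5 × 1.9412 × 240.77 = 5.7979 × 10^7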